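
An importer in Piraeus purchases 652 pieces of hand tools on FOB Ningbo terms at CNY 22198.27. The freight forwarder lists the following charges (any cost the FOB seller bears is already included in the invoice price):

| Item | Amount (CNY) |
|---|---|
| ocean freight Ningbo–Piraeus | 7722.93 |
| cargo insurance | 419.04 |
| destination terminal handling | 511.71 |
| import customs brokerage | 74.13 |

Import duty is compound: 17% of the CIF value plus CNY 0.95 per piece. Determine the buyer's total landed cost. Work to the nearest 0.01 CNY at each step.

FOB: the seller bears costs until goods are on board at the origin port; the buyer bears freight, insurance and all costs thereafter.
CIF value = FOB price + freight + insurance = 22198.27 + 7722.93 + 419.04 = 30340.24
Ad valorem component: 30340.24 × 17% = 5157.84
Specific component: 652 × 0.95 = 619.40
Import duty = 5157.84 + 619.40 = 5777.24
Buyer bears: freight 7722.93 + insurance 419.04 + destination terminal 511.71 + brokerage 74.13 + duty 5777.24 = 14505.05
Landed cost = invoice 22198.27 + 14505.05 = 36703.32

Total landed cost: CNY 36703.32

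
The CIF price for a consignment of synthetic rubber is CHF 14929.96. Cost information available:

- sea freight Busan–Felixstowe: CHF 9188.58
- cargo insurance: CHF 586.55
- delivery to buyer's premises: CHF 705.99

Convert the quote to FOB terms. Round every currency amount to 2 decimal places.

Not relevant to the conversion: delivery — on the buyer under both terms; not part of either seller's price.
From CIF to FOB, the seller no longer bears: freight, insurance.
FOB price = 14929.96 − 9188.58 − 586.55 = 5154.83

FOB price: CHF 5154.83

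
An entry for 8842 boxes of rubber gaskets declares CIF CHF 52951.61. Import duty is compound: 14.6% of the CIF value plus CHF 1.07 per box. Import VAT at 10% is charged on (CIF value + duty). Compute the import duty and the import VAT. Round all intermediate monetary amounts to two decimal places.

Ad valorem component: 52951.61 × 14.6% = 7730.94
Specific component: 8842 × 1.07 = 9460.94
Import duty = 7730.94 + 9460.94 = 17191.88
VAT base = CIF + duty = 52951.61 + 17191.88 = 70143.49
Import VAT = 70143.49 × 10% = 7014.35

Import duty: CHF 17191.88; import VAT: CHF 7014.35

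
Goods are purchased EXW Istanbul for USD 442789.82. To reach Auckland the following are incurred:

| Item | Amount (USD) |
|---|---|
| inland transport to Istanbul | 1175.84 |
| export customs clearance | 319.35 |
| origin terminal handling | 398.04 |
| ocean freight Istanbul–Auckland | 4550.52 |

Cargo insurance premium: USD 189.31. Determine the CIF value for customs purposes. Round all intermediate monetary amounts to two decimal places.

CIF value: USD 449422.88

CIF = EXW price + pre-shipment costs + freight + insurance
CIF = 442789.82 + 1175.84 + 319.35 + 398.04 + 4550.52 + 189.31 = 449422.88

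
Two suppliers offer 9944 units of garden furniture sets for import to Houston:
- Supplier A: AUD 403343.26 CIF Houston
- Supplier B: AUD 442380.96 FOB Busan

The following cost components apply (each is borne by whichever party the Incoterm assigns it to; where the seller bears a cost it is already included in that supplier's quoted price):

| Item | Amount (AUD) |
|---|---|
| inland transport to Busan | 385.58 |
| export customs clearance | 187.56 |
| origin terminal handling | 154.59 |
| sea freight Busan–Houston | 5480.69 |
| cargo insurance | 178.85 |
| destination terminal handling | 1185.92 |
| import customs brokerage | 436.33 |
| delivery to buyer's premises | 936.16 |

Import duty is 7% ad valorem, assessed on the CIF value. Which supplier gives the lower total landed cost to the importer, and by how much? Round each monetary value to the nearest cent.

Supplier A is cheaper by AUD 47826.05

Supplier A (CIF):
The CIF price already equals the CIF value: 403343.26
Import duty = 403343.26 × 7% = 28234.03
Buyer bears (A): 1185.92 + 436.33 + 936.16 = 2558.41
Landed cost (A) = invoice 403343.26 + 2558.41 + duty 28234.03 = 434135.70
Supplier B (FOB):
CIF value = FOB price + freight + insurance = 442380.96 + 5480.69 + 178.85 = 448040.50
Import duty = 448040.50 × 7% = 31362.84
Buyer bears (B): 5480.69 + 178.85 + 1185.92 + 436.33 + 936.16 = 8217.95
Landed cost (B) = invoice 442380.96 + 8217.95 + duty 31362.84 = 481961.75
Difference = |434135.70 − 481961.75| = 47826.05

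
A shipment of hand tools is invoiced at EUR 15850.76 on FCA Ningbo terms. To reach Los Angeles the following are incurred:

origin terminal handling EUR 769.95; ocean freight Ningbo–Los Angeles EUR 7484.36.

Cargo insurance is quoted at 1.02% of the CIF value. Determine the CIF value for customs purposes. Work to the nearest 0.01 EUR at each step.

CIF value: EUR 24353.48

Let C be the CIF value. C = FCA price + pre-shipment costs + freight + 1.02% × C
C − 1.02% × C = 15850.76 + 769.95 + 7484.36
0.9898 × C = 24105.07
C = 24105.07 / 0.9898 = 24353.48
Insurance premium = 1.02% × 24353.48 = 248.41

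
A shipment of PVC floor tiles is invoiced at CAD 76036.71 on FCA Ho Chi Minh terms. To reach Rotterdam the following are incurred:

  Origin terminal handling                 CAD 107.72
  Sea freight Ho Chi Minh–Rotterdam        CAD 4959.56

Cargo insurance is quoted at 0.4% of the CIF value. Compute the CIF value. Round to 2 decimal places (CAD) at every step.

CIF value: CAD 81429.71

Let C be the CIF value. C = FCA price + pre-shipment costs + freight + 0.4% × C
C − 0.4% × C = 76036.71 + 107.72 + 4959.56
0.996 × C = 81103.99
C = 81103.99 / 0.996 = 81429.71
Insurance premium = 0.4% × 81429.71 = 325.72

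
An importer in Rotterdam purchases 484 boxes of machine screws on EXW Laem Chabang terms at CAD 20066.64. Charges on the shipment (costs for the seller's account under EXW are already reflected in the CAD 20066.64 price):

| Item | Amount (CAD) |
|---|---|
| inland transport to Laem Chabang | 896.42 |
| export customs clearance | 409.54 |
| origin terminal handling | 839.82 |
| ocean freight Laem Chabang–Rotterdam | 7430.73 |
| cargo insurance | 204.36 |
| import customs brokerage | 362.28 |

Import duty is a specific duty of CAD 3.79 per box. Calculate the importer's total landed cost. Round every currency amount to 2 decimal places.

Total landed cost: CAD 32044.15

EXW: the seller makes goods available at their premises; the buyer bears all onward costs.
CIF value = EXW price + inland to port + export clearance + origin terminal + freight + insurance = 20066.64 + 896.42 + 409.54 + 839.82 + 7430.73 + 204.36 = 29847.51
Import duty = 484 × 3.79 = 1834.36
Buyer bears: inland to port 896.42 + export clearance 409.54 + origin terminal 839.82 + freight 7430.73 + insurance 204.36 + brokerage 362.28 + duty 1834.36 = 11977.51
Landed cost = invoice 20066.64 + 11977.51 = 32044.15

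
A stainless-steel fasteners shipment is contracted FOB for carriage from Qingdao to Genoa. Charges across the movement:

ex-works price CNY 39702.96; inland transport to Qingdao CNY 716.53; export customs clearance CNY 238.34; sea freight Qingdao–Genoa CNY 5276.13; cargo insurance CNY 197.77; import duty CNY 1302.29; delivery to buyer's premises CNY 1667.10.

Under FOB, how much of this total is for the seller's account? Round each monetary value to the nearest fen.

Seller's account: CNY 40657.83

FOB: the seller bears costs until goods are on board at the origin port; the buyer bears freight, insurance and all costs thereafter.
Seller's account: goods 39702.96 + inland to port 716.53 + export clearance 238.34 = 40657.83
Buyer's account: freight 5276.13 + insurance 197.77 + duty 1302.29 + delivery 1667.10 = 8443.29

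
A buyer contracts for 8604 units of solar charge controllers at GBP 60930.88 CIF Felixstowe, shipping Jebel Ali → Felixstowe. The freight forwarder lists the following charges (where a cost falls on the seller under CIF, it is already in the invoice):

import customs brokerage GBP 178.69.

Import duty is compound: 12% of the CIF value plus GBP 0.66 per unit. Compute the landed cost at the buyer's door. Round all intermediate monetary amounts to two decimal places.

Total landed cost: GBP 74099.92

CIF: the seller pays costs through ocean freight and marine insurance to the destination port.
The CIF price already equals the CIF value: 60930.88
Ad valorem component: 60930.88 × 12% = 7311.71
Specific component: 8604 × 0.66 = 5678.64
Import duty = 7311.71 + 5678.64 = 12990.35
Buyer bears: brokerage 178.69 + duty 12990.35 = 13169.04
Landed cost = invoice 60930.88 + 13169.04 = 74099.92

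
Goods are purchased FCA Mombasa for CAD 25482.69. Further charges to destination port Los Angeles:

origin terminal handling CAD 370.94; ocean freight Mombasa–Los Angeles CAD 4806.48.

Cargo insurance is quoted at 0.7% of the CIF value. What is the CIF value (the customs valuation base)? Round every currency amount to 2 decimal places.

CIF value: CAD 30876.24

Let C be the CIF value. C = FCA price + pre-shipment costs + freight + 0.7% × C
C − 0.7% × C = 25482.69 + 370.94 + 4806.48
0.993 × C = 30660.11
C = 30660.11 / 0.993 = 30876.24
Insurance premium = 0.7% × 30876.24 = 216.13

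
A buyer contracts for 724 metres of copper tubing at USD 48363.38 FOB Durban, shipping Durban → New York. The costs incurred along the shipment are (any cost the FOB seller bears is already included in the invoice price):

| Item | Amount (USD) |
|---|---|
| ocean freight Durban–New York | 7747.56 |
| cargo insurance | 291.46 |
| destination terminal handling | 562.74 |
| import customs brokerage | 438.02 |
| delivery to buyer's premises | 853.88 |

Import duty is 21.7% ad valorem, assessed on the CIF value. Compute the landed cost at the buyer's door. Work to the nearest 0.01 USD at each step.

Total landed cost: USD 70496.36

FOB: the seller bears costs until goods are on board at the origin port; the buyer bears freight, insurance and all costs thereafter.
CIF value = FOB price + freight + insurance = 48363.38 + 7747.56 + 291.46 = 56402.40
Import duty = 56402.40 × 21.7% = 12239.32
Buyer bears: freight 7747.56 + insurance 291.46 + destination terminal 562.74 + brokerage 438.02 + delivery 853.88 + duty 12239.32 = 22132.98
Landed cost = invoice 48363.38 + 22132.98 = 70496.36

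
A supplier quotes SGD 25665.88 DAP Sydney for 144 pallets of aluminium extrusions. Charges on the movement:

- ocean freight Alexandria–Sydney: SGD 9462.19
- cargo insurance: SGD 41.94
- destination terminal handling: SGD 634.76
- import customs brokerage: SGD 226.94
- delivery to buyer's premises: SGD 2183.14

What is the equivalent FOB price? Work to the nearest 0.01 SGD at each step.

Not relevant to the conversion: brokerage — on the buyer under both terms; not part of either seller's price.
From DAP to FOB, the seller no longer bears: freight, insurance, destination terminal, delivery.
FOB price = 25665.88 − 9462.19 − 41.94 − 634.76 − 2183.14 = 13343.85

FOB price: SGD 13343.85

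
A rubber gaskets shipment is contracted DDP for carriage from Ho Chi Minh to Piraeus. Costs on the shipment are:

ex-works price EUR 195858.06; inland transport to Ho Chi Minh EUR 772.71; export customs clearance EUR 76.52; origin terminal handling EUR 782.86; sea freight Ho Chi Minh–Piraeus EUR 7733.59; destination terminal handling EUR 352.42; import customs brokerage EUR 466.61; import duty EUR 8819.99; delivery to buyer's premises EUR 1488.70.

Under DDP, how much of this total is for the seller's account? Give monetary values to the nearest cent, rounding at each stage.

Seller's account: EUR 216351.46

DDP: the seller bears all costs including import duty.
Seller's account: goods 195858.06 + inland to port 772.71 + export clearance 76.52 + origin terminal 782.86 + freight 7733.59 + destination terminal 352.42 + brokerage 466.61 + duty 8819.99 + delivery 1488.70 = 216351.46
Buyer's account: 0.00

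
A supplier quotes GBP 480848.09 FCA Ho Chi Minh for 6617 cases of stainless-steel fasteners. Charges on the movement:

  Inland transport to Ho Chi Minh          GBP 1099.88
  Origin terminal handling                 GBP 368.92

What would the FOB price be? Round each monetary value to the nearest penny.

Not relevant to the conversion: inland to port — on the seller under both FCA and FOB; already in the FCA price and stays in the FOB price.
From FCA to FOB, the seller additionally bears: origin terminal.
FOB price = 480848.09 + 368.92 = 481217.01

FOB price: GBP 481217.01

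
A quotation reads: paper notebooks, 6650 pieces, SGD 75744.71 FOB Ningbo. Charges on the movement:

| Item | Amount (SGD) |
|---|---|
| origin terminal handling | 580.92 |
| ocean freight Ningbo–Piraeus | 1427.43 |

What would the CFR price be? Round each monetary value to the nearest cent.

CFR price: SGD 77172.14

Not relevant to the conversion: origin terminal — on the seller under both FOB and CFR; already in the FOB price and stays in the CFR price.
From FOB to CFR, the seller additionally bears: freight.
CFR price = 75744.71 + 1427.43 = 77172.14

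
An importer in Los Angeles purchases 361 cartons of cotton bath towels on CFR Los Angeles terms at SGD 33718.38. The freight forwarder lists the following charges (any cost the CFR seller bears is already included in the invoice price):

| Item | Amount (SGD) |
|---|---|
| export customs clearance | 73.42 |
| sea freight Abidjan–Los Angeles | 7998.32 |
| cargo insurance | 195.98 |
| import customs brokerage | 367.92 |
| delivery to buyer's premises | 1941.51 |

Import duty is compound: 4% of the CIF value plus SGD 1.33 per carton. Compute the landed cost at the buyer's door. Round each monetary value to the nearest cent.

Total landed cost: SGD 38060.49

CFR: the seller pays costs through ocean freight to the destination port, but not insurance.
Already in the invoice (seller's account under CFR): export clearance, freight — exclude.
CIF value = CFR price + insurance = 33718.38 + 195.98 = 33914.36
Ad valorem component: 33914.36 × 4% = 1356.57
Specific component: 361 × 1.33 = 480.13
Import duty = 1356.57 + 480.13 = 1836.70
Buyer bears: insurance 195.98 + brokerage 367.92 + delivery 1941.51 + duty 1836.70 = 4342.11
Landed cost = invoice 33718.38 + 4342.11 = 38060.49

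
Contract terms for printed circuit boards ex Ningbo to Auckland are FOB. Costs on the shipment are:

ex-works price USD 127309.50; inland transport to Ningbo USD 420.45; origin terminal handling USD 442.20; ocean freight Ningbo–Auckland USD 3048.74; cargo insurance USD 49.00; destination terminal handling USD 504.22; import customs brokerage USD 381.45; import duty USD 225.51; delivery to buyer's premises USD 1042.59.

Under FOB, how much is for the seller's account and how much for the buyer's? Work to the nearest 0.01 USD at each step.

FOB: the seller bears costs until goods are on board at the origin port; the buyer bears freight, insurance and all costs thereafter.
Seller's account: goods 127309.50 + inland to port 420.45 + origin terminal 442.20 = 128172.15
Buyer's account: freight 3048.74 + insurance 49.00 + destination terminal 504.22 + brokerage 381.45 + duty 225.51 + delivery 1042.59 = 5251.51

Seller: USD 128172.15; buyer: USD 5251.51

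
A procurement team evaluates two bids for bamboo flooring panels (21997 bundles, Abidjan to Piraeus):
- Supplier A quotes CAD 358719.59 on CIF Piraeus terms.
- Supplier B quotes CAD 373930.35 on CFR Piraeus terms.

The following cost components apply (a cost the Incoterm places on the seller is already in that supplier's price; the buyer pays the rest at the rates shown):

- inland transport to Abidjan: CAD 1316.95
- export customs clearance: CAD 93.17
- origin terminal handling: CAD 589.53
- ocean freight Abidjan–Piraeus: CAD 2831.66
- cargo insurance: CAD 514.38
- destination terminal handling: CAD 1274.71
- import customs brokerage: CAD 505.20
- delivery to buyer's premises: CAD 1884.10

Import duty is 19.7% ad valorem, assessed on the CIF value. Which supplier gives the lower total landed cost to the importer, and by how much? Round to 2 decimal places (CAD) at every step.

Supplier A (CIF):
The CIF price already equals the CIF value: 358719.59
Import duty = 358719.59 × 19.7% = 70667.76
Buyer bears (A): 1274.71 + 505.20 + 1884.10 = 3664.01
Landed cost (A) = invoice 358719.59 + 3664.01 + duty 70667.76 = 433051.36
Supplier B (CFR):
CIF value = CFR price + insurance = 373930.35 + 514.38 = 374444.73
Import duty = 374444.73 × 19.7% = 73765.61
Buyer bears (B): 514.38 + 1274.71 + 505.20 + 1884.10 = 4178.39
Landed cost (B) = invoice 373930.35 + 4178.39 + duty 73765.61 = 451874.35
Difference = |433051.36 − 451874.35| = 18822.99

Supplier A is cheaper by CAD 18822.99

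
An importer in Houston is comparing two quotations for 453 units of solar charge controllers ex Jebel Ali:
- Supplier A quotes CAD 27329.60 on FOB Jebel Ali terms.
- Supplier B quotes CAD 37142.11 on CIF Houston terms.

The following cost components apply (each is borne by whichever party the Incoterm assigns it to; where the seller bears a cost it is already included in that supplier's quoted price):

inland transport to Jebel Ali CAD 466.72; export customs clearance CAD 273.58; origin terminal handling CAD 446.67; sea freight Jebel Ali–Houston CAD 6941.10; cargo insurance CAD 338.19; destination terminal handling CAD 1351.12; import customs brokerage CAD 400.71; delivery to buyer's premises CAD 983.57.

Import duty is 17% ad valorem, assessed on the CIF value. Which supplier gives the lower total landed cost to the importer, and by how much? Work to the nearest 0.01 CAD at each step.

Supplier A is cheaper by CAD 2963.87

Supplier A (FOB):
CIF value = FOB price + freight + insurance = 27329.60 + 6941.10 + 338.19 = 34608.89
Import duty = 34608.89 × 17% = 5883.51
Buyer bears (A): 6941.10 + 338.19 + 1351.12 + 400.71 + 983.57 = 10014.69
Landed cost (A) = invoice 27329.60 + 10014.69 + duty 5883.51 = 43227.80
Supplier B (CIF):
The CIF price already equals the CIF value: 37142.11
Import duty = 37142.11 × 17% = 6314.16
Buyer bears (B): 1351.12 + 400.71 + 983.57 = 2735.40
Landed cost (B) = invoice 37142.11 + 2735.40 + duty 6314.16 = 46191.67
Difference = |43227.80 − 46191.67| = 2963.87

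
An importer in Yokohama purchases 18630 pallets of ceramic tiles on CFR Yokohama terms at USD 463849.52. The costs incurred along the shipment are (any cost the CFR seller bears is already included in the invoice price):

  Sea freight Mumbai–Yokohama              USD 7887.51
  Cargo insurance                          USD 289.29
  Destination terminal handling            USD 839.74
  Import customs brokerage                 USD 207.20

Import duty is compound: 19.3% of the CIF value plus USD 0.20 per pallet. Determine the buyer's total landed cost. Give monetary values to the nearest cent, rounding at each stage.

Total landed cost: USD 558490.54

CFR: the seller pays costs through ocean freight to the destination port, but not insurance.
Already in the invoice (seller's account under CFR): freight — exclude.
CIF value = CFR price + insurance = 463849.52 + 289.29 = 464138.81
Ad valorem component: 464138.81 × 19.3% = 89578.79
Specific component: 18630 × 0.20 = 3726.00
Import duty = 89578.79 + 3726.00 = 93304.79
Buyer bears: insurance 289.29 + destination terminal 839.74 + brokerage 207.20 + duty 93304.79 = 94641.02
Landed cost = invoice 463849.52 + 94641.02 = 558490.54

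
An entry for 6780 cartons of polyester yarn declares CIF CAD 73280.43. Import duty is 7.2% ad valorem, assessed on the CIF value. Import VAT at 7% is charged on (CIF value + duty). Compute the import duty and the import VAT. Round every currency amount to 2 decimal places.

Import duty: CAD 5276.19; import VAT: CAD 5498.96

Import duty = 73280.43 × 7.2% = 5276.19
VAT base = CIF + duty = 73280.43 + 5276.19 = 78556.62
Import VAT = 78556.62 × 7% = 5498.96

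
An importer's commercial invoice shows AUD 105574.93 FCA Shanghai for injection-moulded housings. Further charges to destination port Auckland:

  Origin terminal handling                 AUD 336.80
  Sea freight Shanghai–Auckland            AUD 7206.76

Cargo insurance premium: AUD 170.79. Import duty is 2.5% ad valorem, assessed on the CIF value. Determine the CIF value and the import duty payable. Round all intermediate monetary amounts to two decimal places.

CIF value: AUD 113289.28; import duty: AUD 2832.23

CIF = FCA price + pre-shipment costs + freight + insurance
CIF = 105574.93 + 336.80 + 7206.76 + 170.79 = 113289.28
Import duty = 113289.28 × 2.5% = 2832.23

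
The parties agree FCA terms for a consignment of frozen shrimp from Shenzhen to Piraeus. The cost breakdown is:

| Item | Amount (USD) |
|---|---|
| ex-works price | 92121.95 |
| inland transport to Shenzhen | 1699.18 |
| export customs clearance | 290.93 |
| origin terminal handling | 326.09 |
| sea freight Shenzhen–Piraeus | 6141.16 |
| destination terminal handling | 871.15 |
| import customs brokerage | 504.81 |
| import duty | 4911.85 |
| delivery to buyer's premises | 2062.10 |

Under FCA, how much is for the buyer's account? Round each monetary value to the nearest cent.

FCA: the seller delivers export-cleared goods to the carrier; the buyer bears costs from that point.
Seller's account: goods 92121.95 + inland to port 1699.18 + export clearance 290.93 = 94112.06
Buyer's account: origin terminal 326.09 + freight 6141.16 + destination terminal 871.15 + brokerage 504.81 + duty 4911.85 + delivery 2062.10 = 14817.16

Buyer's account: USD 14817.16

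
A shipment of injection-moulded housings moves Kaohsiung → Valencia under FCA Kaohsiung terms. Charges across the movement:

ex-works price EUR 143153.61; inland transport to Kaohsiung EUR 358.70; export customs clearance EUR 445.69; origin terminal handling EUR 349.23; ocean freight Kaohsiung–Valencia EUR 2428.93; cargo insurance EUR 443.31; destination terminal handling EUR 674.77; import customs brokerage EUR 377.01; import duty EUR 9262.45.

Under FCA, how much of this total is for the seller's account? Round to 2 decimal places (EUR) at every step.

FCA: the seller delivers export-cleared goods to the carrier; the buyer bears costs from that point.
Seller's account: goods 143153.61 + inland to port 358.70 + export clearance 445.69 = 143958.00
Buyer's account: origin terminal 349.23 + freight 2428.93 + insurance 443.31 + destination terminal 674.77 + brokerage 377.01 + duty 9262.45 = 13535.70

Seller's account: EUR 143958.00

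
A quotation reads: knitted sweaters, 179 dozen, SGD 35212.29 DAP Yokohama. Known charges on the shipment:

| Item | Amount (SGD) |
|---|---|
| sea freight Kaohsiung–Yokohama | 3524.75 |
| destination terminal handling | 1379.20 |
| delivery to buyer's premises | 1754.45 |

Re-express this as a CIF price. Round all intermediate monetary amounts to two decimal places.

Not relevant to the conversion: freight — on the seller under both DAP and CIF; already in the DAP price and stays in the CIF price.
From DAP to CIF, the seller no longer bears: destination terminal, delivery.
CIF price = 35212.29 − 1379.20 − 1754.45 = 32078.64

CIF price: SGD 32078.64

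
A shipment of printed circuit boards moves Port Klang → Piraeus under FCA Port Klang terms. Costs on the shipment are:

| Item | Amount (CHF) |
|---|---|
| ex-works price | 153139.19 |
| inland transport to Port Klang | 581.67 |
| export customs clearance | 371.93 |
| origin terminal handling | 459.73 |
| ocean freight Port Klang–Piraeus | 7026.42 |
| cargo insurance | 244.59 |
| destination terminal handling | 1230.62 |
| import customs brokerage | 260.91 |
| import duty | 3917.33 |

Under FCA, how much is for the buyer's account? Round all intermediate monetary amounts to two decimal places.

FCA: the seller delivers export-cleared goods to the carrier; the buyer bears costs from that point.
Seller's account: goods 153139.19 + inland to port 581.67 + export clearance 371.93 = 154092.79
Buyer's account: origin terminal 459.73 + freight 7026.42 + insurance 244.59 + destination terminal 1230.62 + brokerage 260.91 + duty 3917.33 = 13139.60

Buyer's account: CHF 13139.60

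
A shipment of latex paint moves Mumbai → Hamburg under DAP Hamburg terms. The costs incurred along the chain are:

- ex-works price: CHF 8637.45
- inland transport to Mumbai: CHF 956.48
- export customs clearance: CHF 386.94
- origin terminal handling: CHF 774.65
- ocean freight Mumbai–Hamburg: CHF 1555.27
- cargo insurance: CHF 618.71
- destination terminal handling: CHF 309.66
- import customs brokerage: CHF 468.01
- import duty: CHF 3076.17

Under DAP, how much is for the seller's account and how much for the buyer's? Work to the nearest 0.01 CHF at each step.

DAP: the seller bears all costs to the named destination except import duty and clearance.
Seller's account: goods 8637.45 + inland to port 956.48 + export clearance 386.94 + origin terminal 774.65 + freight 1555.27 + insurance 618.71 + destination terminal 309.66 = 13239.16
Buyer's account: brokerage 468.01 + duty 3076.17 = 3544.18

Seller: CHF 13239.16; buyer: CHF 3544.18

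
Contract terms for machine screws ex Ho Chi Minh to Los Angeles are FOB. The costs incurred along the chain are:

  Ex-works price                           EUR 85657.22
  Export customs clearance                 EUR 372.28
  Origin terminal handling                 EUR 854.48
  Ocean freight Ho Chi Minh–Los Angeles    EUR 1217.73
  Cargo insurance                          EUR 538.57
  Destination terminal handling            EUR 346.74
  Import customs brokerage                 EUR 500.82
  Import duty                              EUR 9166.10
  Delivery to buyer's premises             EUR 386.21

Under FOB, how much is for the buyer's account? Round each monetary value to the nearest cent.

Buyer's account: EUR 12156.17

FOB: the seller bears costs until goods are on board at the origin port; the buyer bears freight, insurance and all costs thereafter.
Seller's account: goods 85657.22 + export clearance 372.28 + origin terminal 854.48 = 86883.98
Buyer's account: freight 1217.73 + insurance 538.57 + destination terminal 346.74 + brokerage 500.82 + duty 9166.10 + delivery 386.21 = 12156.17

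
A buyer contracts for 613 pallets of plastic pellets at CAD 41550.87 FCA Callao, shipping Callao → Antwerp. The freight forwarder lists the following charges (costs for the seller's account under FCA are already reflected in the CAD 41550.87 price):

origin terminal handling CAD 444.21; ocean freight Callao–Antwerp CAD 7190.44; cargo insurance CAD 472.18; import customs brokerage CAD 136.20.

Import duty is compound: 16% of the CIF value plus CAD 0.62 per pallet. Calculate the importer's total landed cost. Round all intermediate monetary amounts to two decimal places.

Total landed cost: CAD 58119.19

FCA: the seller delivers export-cleared goods to the carrier; the buyer bears costs from that point.
CIF value = FCA price + origin terminal + freight + insurance = 41550.87 + 444.21 + 7190.44 + 472.18 = 49657.70
Ad valorem component: 49657.70 × 16% = 7945.23
Specific component: 613 × 0.62 = 380.06
Import duty = 7945.23 + 380.06 = 8325.29
Buyer bears: origin terminal 444.21 + freight 7190.44 + insurance 472.18 + brokerage 136.20 + duty 8325.29 = 16568.32
Landed cost = invoice 41550.87 + 16568.32 = 58119.19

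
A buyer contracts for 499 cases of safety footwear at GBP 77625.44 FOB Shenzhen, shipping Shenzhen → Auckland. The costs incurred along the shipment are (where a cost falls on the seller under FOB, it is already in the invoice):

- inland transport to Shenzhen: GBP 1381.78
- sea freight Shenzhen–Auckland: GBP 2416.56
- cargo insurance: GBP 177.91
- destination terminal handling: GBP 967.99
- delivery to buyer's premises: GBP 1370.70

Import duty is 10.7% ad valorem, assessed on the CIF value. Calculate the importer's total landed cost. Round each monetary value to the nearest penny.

Total landed cost: GBP 91142.13

FOB: the seller bears costs until goods are on board at the origin port; the buyer bears freight, insurance and all costs thereafter.
Already in the invoice (seller's account under FOB): inland to port — exclude.
CIF value = FOB price + freight + insurance = 77625.44 + 2416.56 + 177.91 = 80219.91
Import duty = 80219.91 × 10.7% = 8583.53
Buyer bears: freight 2416.56 + insurance 177.91 + destination terminal 967.99 + delivery 1370.70 + duty 8583.53 = 13516.69
Landed cost = invoice 77625.44 + 13516.69 = 91142.13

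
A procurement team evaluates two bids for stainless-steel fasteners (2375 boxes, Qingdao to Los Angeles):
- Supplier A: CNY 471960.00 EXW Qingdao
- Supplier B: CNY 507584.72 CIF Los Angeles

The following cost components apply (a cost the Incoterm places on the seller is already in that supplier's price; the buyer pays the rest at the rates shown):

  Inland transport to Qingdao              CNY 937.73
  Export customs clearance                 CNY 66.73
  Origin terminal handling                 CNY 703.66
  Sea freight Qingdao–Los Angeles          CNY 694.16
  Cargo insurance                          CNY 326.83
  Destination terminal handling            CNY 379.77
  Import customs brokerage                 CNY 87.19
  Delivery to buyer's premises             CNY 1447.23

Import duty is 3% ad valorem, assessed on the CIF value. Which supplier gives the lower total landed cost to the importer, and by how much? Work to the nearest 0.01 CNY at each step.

Supplier A (EXW):
CIF value = EXW price + inland to port + export clearance + origin terminal + freight + insurance = 471960.00 + 937.73 + 66.73 + 703.66 + 694.16 + 326.83 = 474689.11
Import duty = 474689.11 × 3% = 14240.67
Buyer bears (A): 937.73 + 66.73 + 703.66 + 694.16 + 326.83 + 379.77 + 87.19 + 1447.23 = 4643.30
Landed cost (A) = invoice 471960.00 + 4643.30 + duty 14240.67 = 490843.97
Supplier B (CIF):
The CIF price already equals the CIF value: 507584.72
Import duty = 507584.72 × 3% = 15227.54
Buyer bears (B): 379.77 + 87.19 + 1447.23 = 1914.19
Landed cost (B) = invoice 507584.72 + 1914.19 + duty 15227.54 = 524726.45
Difference = |490843.97 − 524726.45| = 33882.48

Supplier A is cheaper by CNY 33882.48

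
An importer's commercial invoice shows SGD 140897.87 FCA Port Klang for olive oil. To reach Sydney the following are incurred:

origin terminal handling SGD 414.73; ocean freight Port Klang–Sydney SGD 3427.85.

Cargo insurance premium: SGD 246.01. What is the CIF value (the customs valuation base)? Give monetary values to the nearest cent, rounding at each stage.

CIF = FCA price + pre-shipment costs + freight + insurance
CIF = 140897.87 + 414.73 + 3427.85 + 246.01 = 144986.46

CIF value: SGD 144986.46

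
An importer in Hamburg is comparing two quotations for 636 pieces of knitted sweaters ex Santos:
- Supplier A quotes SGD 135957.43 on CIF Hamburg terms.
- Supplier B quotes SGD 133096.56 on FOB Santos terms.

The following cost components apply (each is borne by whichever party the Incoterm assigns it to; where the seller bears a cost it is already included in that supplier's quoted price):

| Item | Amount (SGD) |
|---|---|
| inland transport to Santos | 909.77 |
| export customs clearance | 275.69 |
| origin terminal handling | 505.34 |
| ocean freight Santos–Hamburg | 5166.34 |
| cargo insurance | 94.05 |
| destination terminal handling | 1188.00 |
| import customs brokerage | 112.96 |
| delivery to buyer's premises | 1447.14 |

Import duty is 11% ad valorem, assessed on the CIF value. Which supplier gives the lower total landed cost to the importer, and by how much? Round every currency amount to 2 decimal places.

Supplier A is cheaper by SGD 2663.46

Supplier A (CIF):
The CIF price already equals the CIF value: 135957.43
Import duty = 135957.43 × 11% = 14955.32
Buyer bears (A): 1188.00 + 112.96 + 1447.14 = 2748.10
Landed cost (A) = invoice 135957.43 + 2748.10 + duty 14955.32 = 153660.85
Supplier B (FOB):
CIF value = FOB price + freight + insurance = 133096.56 + 5166.34 + 94.05 = 138356.95
Import duty = 138356.95 × 11% = 15219.26
Buyer bears (B): 5166.34 + 94.05 + 1188.00 + 112.96 + 1447.14 = 8008.49
Landed cost (B) = invoice 133096.56 + 8008.49 + duty 15219.26 = 156324.31
Difference = |153660.85 − 156324.31| = 2663.46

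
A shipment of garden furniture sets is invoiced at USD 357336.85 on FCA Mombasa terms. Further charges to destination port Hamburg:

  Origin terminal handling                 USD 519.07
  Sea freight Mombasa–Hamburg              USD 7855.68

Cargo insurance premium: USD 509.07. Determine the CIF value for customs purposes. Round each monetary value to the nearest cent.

CIF = FCA price + pre-shipment costs + freight + insurance
CIF = 357336.85 + 519.07 + 7855.68 + 509.07 = 366220.67

CIF value: USD 366220.67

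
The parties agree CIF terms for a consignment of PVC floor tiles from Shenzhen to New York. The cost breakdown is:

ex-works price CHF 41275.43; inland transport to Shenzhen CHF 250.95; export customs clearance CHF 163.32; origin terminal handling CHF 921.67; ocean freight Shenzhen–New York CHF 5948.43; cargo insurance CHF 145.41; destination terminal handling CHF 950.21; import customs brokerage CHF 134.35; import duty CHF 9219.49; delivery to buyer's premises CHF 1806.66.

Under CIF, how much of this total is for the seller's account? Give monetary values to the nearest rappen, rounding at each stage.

Seller's account: CHF 48705.21

CIF: the seller pays costs through ocean freight and marine insurance to the destination port.
Seller's account: goods 41275.43 + inland to port 250.95 + export clearance 163.32 + origin terminal 921.67 + freight 5948.43 + insurance 145.41 = 48705.21
Buyer's account: destination terminal 950.21 + brokerage 134.35 + duty 9219.49 + delivery 1806.66 = 12110.71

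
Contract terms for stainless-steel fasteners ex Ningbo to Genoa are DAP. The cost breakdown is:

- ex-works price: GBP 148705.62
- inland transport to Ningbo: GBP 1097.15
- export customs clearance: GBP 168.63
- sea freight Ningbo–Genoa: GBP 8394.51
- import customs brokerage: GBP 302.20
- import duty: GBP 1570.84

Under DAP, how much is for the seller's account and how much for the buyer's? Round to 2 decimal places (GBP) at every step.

Seller: GBP 158365.91; buyer: GBP 1873.04

DAP: the seller bears all costs to the named destination except import duty and clearance.
Seller's account: goods 148705.62 + inland to port 1097.15 + export clearance 168.63 + freight 8394.51 = 158365.91
Buyer's account: brokerage 302.20 + duty 1570.84 = 1873.04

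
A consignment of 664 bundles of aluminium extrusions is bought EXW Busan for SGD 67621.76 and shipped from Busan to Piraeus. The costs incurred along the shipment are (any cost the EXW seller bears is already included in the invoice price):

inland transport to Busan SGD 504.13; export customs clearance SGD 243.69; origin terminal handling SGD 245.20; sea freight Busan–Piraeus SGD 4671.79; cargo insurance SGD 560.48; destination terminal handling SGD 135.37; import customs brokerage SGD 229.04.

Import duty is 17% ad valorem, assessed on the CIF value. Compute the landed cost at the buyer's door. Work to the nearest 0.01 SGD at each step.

EXW: the seller makes goods available at their premises; the buyer bears all onward costs.
CIF value = EXW price + inland to port + export clearance + origin terminal + freight + insurance = 67621.76 + 504.13 + 243.69 + 245.20 + 4671.79 + 560.48 = 73847.05
Import duty = 73847.05 × 17% = 12554.00
Buyer bears: inland to port 504.13 + export clearance 243.69 + origin terminal 245.20 + freight 4671.79 + insurance 560.48 + destination terminal 135.37 + brokerage 229.04 + duty 12554.00 = 19143.70
Landed cost = invoice 67621.76 + 19143.70 = 86765.46

Total landed cost: SGD 86765.46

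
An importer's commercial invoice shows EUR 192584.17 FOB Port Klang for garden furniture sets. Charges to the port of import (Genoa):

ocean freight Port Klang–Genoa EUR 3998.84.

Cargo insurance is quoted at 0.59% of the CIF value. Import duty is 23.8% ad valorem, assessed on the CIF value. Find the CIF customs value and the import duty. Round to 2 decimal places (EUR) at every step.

Let C be the CIF value. C = FOB price + freight + 0.59% × C
C − 0.59% × C = 192584.17 + 3998.84
0.9941 × C = 196583.01
C = 196583.01 / 0.9941 = 197749.73
Insurance premium = 0.59% × 197749.73 = 1166.72
Import duty = 197749.73 × 23.8% = 47064.44

CIF value: EUR 197749.73; import duty: EUR 47064.44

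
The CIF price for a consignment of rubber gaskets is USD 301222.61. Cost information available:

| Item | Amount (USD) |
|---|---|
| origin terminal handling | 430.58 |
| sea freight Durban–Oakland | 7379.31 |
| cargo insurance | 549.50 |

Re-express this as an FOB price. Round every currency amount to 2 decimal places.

FOB price: USD 293293.80

Not relevant to the conversion: origin terminal — on the seller under both CIF and FOB; already in the CIF price and stays in the FOB price.
From CIF to FOB, the seller no longer bears: freight, insurance.
FOB price = 301222.61 − 7379.31 − 549.50 = 293293.80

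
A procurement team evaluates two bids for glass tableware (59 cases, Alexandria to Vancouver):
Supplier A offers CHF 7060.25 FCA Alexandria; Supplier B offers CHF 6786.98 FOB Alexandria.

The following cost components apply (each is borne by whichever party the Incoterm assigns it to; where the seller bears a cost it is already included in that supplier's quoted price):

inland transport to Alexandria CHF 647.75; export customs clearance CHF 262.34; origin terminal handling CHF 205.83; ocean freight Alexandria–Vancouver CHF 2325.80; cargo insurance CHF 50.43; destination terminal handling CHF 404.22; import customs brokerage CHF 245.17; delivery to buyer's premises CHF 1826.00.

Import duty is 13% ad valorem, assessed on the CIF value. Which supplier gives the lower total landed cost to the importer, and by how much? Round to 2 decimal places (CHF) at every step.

Supplier B is cheaper by CHF 541.38

Supplier A (FCA):
CIF value = FCA price + origin terminal + freight + insurance = 7060.25 + 205.83 + 2325.80 + 50.43 = 9642.31
Import duty = 9642.31 × 13% = 1253.50
Buyer bears (A): 205.83 + 2325.80 + 50.43 + 404.22 + 245.17 + 1826.00 = 5057.45
Landed cost (A) = invoice 7060.25 + 5057.45 + duty 1253.50 = 13371.20
Supplier B (FOB):
CIF value = FOB price + freight + insurance = 6786.98 + 2325.80 + 50.43 = 9163.21
Import duty = 9163.21 × 13% = 1191.22
Buyer bears (B): 2325.80 + 50.43 + 404.22 + 245.17 + 1826.00 = 4851.62
Landed cost (B) = invoice 6786.98 + 4851.62 + duty 1191.22 = 12829.82
Difference = |13371.20 − 12829.82| = 541.38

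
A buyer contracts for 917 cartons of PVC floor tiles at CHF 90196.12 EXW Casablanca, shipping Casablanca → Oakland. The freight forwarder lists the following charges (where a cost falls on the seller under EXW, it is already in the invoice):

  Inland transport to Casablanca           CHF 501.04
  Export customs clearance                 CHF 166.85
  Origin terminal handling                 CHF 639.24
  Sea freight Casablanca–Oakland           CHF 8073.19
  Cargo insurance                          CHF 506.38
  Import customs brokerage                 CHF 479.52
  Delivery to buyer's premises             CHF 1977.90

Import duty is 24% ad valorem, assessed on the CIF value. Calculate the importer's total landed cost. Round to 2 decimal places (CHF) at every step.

EXW: the seller makes goods available at their premises; the buyer bears all onward costs.
CIF value = EXW price + inland to port + export clearance + origin terminal + freight + insurance = 90196.12 + 501.04 + 166.85 + 639.24 + 8073.19 + 506.38 = 100082.82
Import duty = 100082.82 × 24% = 24019.88
Buyer bears: inland to port 501.04 + export clearance 166.85 + origin terminal 639.24 + freight 8073.19 + insurance 506.38 + brokerage 479.52 + delivery 1977.90 + duty 24019.88 = 36364.00
Landed cost = invoice 90196.12 + 36364.00 = 126560.12

Total landed cost: CHF 126560.12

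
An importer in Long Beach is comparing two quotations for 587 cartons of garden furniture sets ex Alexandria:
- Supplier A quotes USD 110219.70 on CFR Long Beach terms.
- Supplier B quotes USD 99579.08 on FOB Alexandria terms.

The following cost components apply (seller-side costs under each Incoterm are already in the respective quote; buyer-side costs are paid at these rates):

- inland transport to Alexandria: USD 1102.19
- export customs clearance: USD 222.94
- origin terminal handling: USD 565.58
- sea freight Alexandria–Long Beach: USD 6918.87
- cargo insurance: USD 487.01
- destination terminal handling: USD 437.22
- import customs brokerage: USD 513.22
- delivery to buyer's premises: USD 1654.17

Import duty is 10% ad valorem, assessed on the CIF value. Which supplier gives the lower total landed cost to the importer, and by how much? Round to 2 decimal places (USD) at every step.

Supplier B is cheaper by USD 4093.92

Supplier A (CFR):
CIF value = CFR price + insurance = 110219.70 + 487.01 = 110706.71
Import duty = 110706.71 × 10% = 11070.67
Buyer bears (A): 487.01 + 437.22 + 513.22 + 1654.17 = 3091.62
Landed cost (A) = invoice 110219.70 + 3091.62 + duty 11070.67 = 124381.99
Supplier B (FOB):
CIF value = FOB price + freight + insurance = 99579.08 + 6918.87 + 487.01 = 106984.96
Import duty = 106984.96 × 10% = 10698.50
Buyer bears (B): 6918.87 + 487.01 + 437.22 + 513.22 + 1654.17 = 10010.49
Landed cost (B) = invoice 99579.08 + 10010.49 + duty 10698.50 = 120288.07
Difference = |124381.99 − 120288.07| = 4093.92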